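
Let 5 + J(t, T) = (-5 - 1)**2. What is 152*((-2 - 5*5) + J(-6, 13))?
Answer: 608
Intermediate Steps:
J(t, T) = 31 (J(t, T) = -5 + (-5 - 1)**2 = -5 + (-6)**2 = -5 + 36 = 31)
152*((-2 - 5*5) + J(-6, 13)) = 152*((-2 - 5*5) + 31) = 152*((-2 - 25) + 31) = 152*(-27 + 31) = 152*4 = 608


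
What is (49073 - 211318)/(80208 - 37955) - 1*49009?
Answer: -2070939522/42253 ≈ -49013.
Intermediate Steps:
(49073 - 211318)/(80208 - 37955) - 1*49009 = -162245/42253 - 49009 = -2070939522/42253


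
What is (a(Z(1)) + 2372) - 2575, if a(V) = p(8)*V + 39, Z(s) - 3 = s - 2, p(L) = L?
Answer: -148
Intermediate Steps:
Z(s) = 1 + s (Z(s) = 3 + (s - 2) = 3 + (-2 + s) = 1 + s)
a(V) = 39 + 8*V (a(V) = 8*V + 39 = 39 + 8*V)
(a(Z(1)) + 2372) - 2575 = ((39 + 8*(1 + 1)) + 2372) - 2575 = ((39 + 8*2) + 2372) - 2575 = ((39 + 16) + 2372) - 2575 = (55 + 2372) - 2575 = 2427 - 2575 = -148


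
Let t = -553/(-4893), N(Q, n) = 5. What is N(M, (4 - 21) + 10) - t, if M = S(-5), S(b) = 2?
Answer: 3416/699 ≈ 4.8870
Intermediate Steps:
M = 2
t = 79/699 (t = -553*(-1/4893) = 79/699 ≈ 0.11302)
N(M, (4 - 21) + 10) - t = 5 - 1*79/699 = 5 - 79/699 = 3416/699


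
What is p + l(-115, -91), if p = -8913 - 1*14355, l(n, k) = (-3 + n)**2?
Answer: -9344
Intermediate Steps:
p = -23268 (p = -8913 - 14355 = -23268)
p + l(-115, -91) = -23268 + (-3 - 115)**2 = -23268 + (-118)**2 = -23268 + 13924 = -9344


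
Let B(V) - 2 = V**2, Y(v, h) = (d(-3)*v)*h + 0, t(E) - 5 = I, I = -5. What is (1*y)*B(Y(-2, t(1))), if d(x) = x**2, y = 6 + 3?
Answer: 18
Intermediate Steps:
y = 9
t(E) = 0 (t(E) = 5 - 5 = 0)
Y(v, h) = 9*h*v (Y(v, h) = ((-3)**2*v)*h + 0 = (9*v)*h + 0 = 9*h*v + 0 = 9*h*v)
B(V) = 2 + V**2
(1*y)*B(Y(-2, t(1))) = (1*9)*(2 + (9*0*(-2))**2) = 9*(2 + 0**2) = 9*(2 + 0) = 9*2 = 18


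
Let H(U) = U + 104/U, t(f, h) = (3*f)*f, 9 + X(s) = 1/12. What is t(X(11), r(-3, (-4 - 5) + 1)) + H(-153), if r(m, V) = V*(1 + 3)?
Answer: 207691/2448 ≈ 84.841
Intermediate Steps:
X(s) = -107/12 (X(s) = -9 + 1/12 = -107/12)
r(m, V) = 4*V (r(m, V) = V*4 = 4*V)
t(f, h) = 3*f²
t(X(11), r(-3, (-4 - 5) + 1)) + H(-153) = 3*(-107/12)² + (-153 + 104/(-153)) = 3*(11449/144) + (-153 + 104*(-1/153)) = 11449/48 + (-153 - 104/153) = 11449/48 - 23513/153 = 207691/2448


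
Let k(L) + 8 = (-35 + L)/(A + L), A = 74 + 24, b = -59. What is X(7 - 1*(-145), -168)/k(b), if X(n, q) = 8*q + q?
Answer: 4212/29 ≈ 145.24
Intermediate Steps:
A = 98
k(L) = -8 + (-35 + L)/(98 + L)
X(n, q) = 9*q
X(7 - 1*(-145), -168)/k(b) = (9*(-168))/((7*(-117 - 1*(-59))/(98 - 59))) = -1512*39/(7*(-117 + 59)) = -1512/(7*(1/39)*(-58)) = -1512/(-406/39) = -1512*(-39/406) = 4212/29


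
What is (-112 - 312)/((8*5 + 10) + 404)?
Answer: -212/227 ≈ -0.93392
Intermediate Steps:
(-112 - 312)/((8*5 + 10) + 404) = -424/((40 + 10) + 404) = -424/(50 + 404) = -424/454 = -424*1/454 = -212/227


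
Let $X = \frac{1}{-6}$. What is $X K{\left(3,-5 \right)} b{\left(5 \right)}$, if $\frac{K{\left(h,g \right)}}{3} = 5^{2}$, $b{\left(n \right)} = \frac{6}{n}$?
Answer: $-15$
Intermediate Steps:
$K{\left(h,g \right)} = 75$ ($K{\left(h,g \right)} = 3 \cdot 5^{2} = 3 \cdot 25 = 75$)
$X = - \frac{1}{6} \approx -0.16667$
$X K{\left(3,-5 \right)} b{\left(5 \right)} = \left(- \frac{1}{6}\right) 75 \cdot \frac{6}{5} = - \frac{25 \cdot 6 \cdot \frac{1}{5}}{2} = \left(- \frac{25}{2}\right) \frac{6}{5} = -15$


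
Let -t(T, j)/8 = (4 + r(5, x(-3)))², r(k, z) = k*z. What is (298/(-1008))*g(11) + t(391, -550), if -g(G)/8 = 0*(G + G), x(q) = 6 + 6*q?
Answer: -25088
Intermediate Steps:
t(T, j) = -25088 (t(T, j) = -8*(4 + 5*(6 + 6*(-3)))² = -8*(4 + 5*(6 - 18))² = -8*(4 + 5*(-12))² = -8*(4 - 60)² = -8*(-56)² = -8*3136 = -25088)
g(G) = 0 (g(G) = -0*(G + G) = -0*2*G = -8*0 = 0)
(298/(-1008))*g(11) + t(391, -550) = (298/(-1008))*0 - 25088 = (298*(-1/1008))*0 - 25088 = -149/504*0 - 25088 = 0 - 25088 = -25088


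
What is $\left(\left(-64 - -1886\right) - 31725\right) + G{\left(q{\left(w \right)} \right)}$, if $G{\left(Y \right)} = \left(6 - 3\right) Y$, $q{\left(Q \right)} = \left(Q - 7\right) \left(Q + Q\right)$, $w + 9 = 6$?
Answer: $-29723$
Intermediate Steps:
$w = -3$ ($w = -9 + 6 = -3$)
$q{\left(Q \right)} = 2 Q \left(-7 + Q\right)$ ($q{\left(Q \right)} = \left(-7 + Q\right) 2 Q = 2 Q \left(-7 + Q\right)$)
$G{\left(Y \right)} = 3 Y$
$\left(\left(-64 - -1886\right) - 31725\right) + G{\left(q{\left(w \right)} \right)} = \left(\left(-64 - -1886\right) - 31725\right) + 3 \cdot 2 \left(-3\right) \left(-7 - 3\right) = \left(\left(-64 + 1886\right) - 31725\right) + 3 \cdot 2 \left(-3\right) \left(-10\right) = \left(1822 - 31725\right) + 3 \cdot 60 = -29903 + 180 = -29723$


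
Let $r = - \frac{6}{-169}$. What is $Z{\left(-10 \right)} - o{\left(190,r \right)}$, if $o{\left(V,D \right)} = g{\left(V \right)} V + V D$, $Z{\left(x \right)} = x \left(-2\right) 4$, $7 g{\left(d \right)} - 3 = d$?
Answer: $- \frac{6110570}{1183} \approx -5165.3$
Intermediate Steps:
$r = \frac{6}{169}$ ($r = \left(-6\right) \left(- \frac{1}{169}\right) = \frac{6}{169} \approx 0.035503$)
$g{\left(d \right)} = \frac{3}{7} + \frac{d}{7}$
$Z{\left(x \right)} = - 8 x$ ($Z{\left(x \right)} = - 2 x 4 = - 8 x$)
$o{\left(V,D \right)} = D V + V \left(\frac{3}{7} + \frac{V}{7}\right)$ ($o{\left(V,D \right)} = \left(\frac{3}{7} + \frac{V}{7}\right) V + V D = V \left(\frac{3}{7} + \frac{V}{7}\right) + D V = D V + V \left(\frac{3}{7} + \frac{V}{7}\right)$)
$Z{\left(-10 \right)} - o{\left(190,r \right)} = \left(-8\right) \left(-10\right) - \frac{1}{7} \cdot 190 \left(3 + 190 + 7 \cdot \frac{6}{169}\right) = 80 - \frac{1}{7} \cdot 190 \left(3 + 190 + \frac{42}{169}\right) = 80 - \frac{1}{7} \cdot 190 \cdot \frac{32659}{169} = 80 - \frac{6205210}{1183} = - \frac{6110570}{1183}$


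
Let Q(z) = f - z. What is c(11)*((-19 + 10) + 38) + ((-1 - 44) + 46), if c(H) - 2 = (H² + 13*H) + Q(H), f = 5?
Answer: 7541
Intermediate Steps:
Q(z) = 5 - z
c(H) = 7 + H² + 12*H (c(H) = 2 + ((H² + 13*H) + (5 - H)) = 2 + (5 + H² + 12*H) = 7 + H² + 12*H)
c(11)*((-19 + 10) + 38) + ((-1 - 44) + 46) = (7 + 11² + 12*11)*((-19 + 10) + 38) + ((-1 - 44) + 46) = (7 + 121 + 132)*(-9 + 38) + (-45 + 46) = 260*29 + 1 = 7540 + 1 = 7541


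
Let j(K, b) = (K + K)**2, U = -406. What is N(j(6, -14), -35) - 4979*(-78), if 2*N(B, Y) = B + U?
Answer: 388231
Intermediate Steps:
j(K, b) = 4*K**2 (j(K, b) = (2*K)**2 = 4*K**2)
N(B, Y) = -203 + B/2 (N(B, Y) = (B - 406)/2 = (-406 + B)/2 = -203 + B/2)
N(j(6, -14), -35) - 4979*(-78) = (-203 + (4*6**2)/2) - 4979*(-78) = (-203 + (4*36)/2) + 388362 = (-203 + (1/2)*144) + 388362 = (-203 + 72) + 388362 = -131 + 388362 = 388231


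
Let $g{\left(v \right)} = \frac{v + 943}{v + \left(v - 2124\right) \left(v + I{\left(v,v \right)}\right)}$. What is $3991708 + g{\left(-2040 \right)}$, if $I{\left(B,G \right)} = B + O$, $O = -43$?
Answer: $\frac{68522186432359}{17166132} \approx 3.9917 \cdot 10^{6}$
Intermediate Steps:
$I{\left(B,G \right)} = -43 + B$ ($I{\left(B,G \right)} = B - 43 = -43 + B$)
$g{\left(v \right)} = \frac{943 + v}{v + \left(-2124 + v\right) \left(-43 + 2 v\right)}$ ($g{\left(v \right)} = \frac{v + 943}{v + \left(v - 2124\right) \left(v + \left(-43 + v\right)\right)} = \frac{943 + v}{v + \left(-2124 + v\right) \left(-43 + 2 v\right)}$)
$3991708 + g{\left(-2040 \right)} = 3991708 + \frac{943 - 2040}{2 \left(45666 + \left(-2040\right)^{2} - -4375800\right)} = 3991708 + \frac{1}{2} \frac{1}{45666 + 4161600 + 4375800} \left(-1097\right) = 3991708 + \frac{1}{2} \cdot \frac{1}{8583066} \left(-1097\right) = 3991708 - \frac{1097}{17166132} = \frac{68522186432359}{17166132}$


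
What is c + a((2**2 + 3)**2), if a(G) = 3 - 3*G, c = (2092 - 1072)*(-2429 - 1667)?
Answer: -4178064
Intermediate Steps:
c = -4177920 (c = 1020*(-4096) = -4177920)
c + a((2**2 + 3)**2) = -4177920 + (3 - 3*(2**2 + 3)**2) = -4177920 + (3 - 3*(4 + 3)**2) = -4177920 + (3 - 3*7**2) = -4177920 + (3 - 3*49) = -4177920 + (3 - 147) = -4177920 - 144 = -4178064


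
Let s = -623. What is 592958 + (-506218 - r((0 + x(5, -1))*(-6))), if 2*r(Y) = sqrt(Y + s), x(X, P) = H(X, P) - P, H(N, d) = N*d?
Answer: 86740 - I*sqrt(599)/2 ≈ 86740.0 - 12.237*I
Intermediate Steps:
x(X, P) = -P + P*X (x(X, P) = X*P - P = P*X - P = -P + P*X)
r(Y) = sqrt(-623 + Y)/2 (r(Y) = sqrt(Y - 623)/2 = sqrt(-623 + Y)/2)
592958 + (-506218 - r((0 + x(5, -1))*(-6))) = 592958 + (-506218 - sqrt(-623 + (0 - (-1 + 5))*(-6))/2) = 592958 + (-506218 - sqrt(-623 + (0 - 1*4)*(-6))/2) = 592958 + (-506218 - sqrt(-623 + (0 - 4)*(-6))/2) = 592958 + (-506218 - sqrt(-623 - 4*(-6))/2) = 592958 + (-506218 - sqrt(-623 + 24)/2) = 592958 + (-506218 - sqrt(-599)/2) = 592958 + (-506218 - I*sqrt(599)/2) = 86740 - I*sqrt(599)/2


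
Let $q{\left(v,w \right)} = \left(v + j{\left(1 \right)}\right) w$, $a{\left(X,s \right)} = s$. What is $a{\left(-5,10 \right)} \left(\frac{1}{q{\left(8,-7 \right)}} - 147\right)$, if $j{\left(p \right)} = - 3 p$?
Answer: $- \frac{10292}{7} \approx -1470.3$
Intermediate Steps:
$q{\left(v,w \right)} = w \left(-3 + v\right)$ ($q{\left(v,w \right)} = \left(v - 3\right) w = \left(-3 + v\right) w = w \left(-3 + v\right)$)
$a{\left(-5,10 \right)} \left(\frac{1}{q{\left(8,-7 \right)}} - 147\right) = 10 \left(\frac{1}{\left(-7\right) \left(-3 + 8\right)} - 147\right) = 10 \left(\frac{1}{\left(-7\right) 5} - 147\right) = 10 \left(\frac{1}{-35} - 147\right) = 10 \left(- \frac{1}{35} - 147\right) = 10 \left(- \frac{5146}{35}\right) = - \frac{10292}{7}$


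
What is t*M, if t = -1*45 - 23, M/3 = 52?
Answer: -10608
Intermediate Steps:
M = 156 (M = 3*52 = 156)
t = -68 (t = -45 - 23 = -68)
t*M = -68*156 = -10608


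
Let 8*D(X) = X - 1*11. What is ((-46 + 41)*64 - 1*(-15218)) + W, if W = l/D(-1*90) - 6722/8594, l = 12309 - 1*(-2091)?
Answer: 5970333445/433997 ≈ 13757.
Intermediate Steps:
D(X) = -11/8 + X/8 (D(X) = (X - 1*11)/8 = (X - 11)/8 = (-11 + X)/8 = -11/8 + X/8)
l = 14400 (l = 12309 + 2091 = 14400)
W = -495353861/433997 (W = 14400/(-11/8 + (-1*90)/8) - 6722/8594 = 14400/(-11/8 + (⅛)*(-90)) - 6722*1/8594 = 14400/(-11/8 - 45/4) - 3361/4297 = 14400/(-101/8) - 3361/4297 = 14400*(-8/101) - 3361/4297 = -115200/101 - 3361/4297 = -495353861/433997 ≈ -1141.4)
((-46 + 41)*64 - 1*(-15218)) + W = ((-46 + 41)*64 - 1*(-15218)) - 495353861/433997 = (-5*64 + 15218) - 495353861/433997 = (-320 + 15218) - 495353861/433997 = 14898 - 495353861/433997 = 5970333445/433997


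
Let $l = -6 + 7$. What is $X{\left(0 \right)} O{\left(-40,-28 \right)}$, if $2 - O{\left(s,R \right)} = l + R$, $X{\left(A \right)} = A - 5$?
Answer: $-145$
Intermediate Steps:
$l = 1$
$X{\left(A \right)} = -5 + A$
$O{\left(s,R \right)} = 1 - R$ ($O{\left(s,R \right)} = 2 - \left(1 + R\right) = 1 - R$)
$X{\left(0 \right)} O{\left(-40,-28 \right)} = \left(-5 + 0\right) \left(1 - -28\right) = - 5 \left(1 + 28\right) = \left(-5\right) 29 = -145$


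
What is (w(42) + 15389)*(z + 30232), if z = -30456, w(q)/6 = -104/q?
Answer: -3443808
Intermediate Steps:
w(q) = -624/q (w(q) = 6*(-104/q) = -624/q)
(w(42) + 15389)*(z + 30232) = (-624/42 + 15389)*(-30456 + 30232) = (-624*1/42 + 15389)*(-224) = (-104/7 + 15389)*(-224) = (107619/7)*(-224) = -3443808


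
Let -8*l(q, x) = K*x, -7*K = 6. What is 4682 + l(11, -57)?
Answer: 130925/28 ≈ 4675.9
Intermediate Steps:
K = -6/7 (K = -⅐*6 = -6/7 ≈ -0.85714)
l(q, x) = 3*x/28 (l(q, x) = -(-3)*x/28 = 3*x/28)
4682 + l(11, -57) = 4682 + (3/28)*(-57) = 4682 - 171/28 = 130925/28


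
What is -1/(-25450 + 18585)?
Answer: 1/6865 ≈ 0.00014567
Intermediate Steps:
-1/(-25450 + 18585) = -1/(-6865) = -1*(-1/6865) = 1/6865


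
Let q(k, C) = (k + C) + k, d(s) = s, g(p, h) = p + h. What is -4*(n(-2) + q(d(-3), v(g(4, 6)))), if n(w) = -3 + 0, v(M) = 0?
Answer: 36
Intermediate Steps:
g(p, h) = h + p
q(k, C) = C + 2*k (q(k, C) = (C + k) + k = C + 2*k)
n(w) = -3
-4*(n(-2) + q(d(-3), v(g(4, 6)))) = -4*(-3 + (0 + 2*(-3))) = -4*(-3 + (0 - 6)) = -4*(-3 - 6) = -4*(-9) = 36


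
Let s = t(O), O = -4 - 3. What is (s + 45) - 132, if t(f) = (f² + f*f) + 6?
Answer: 17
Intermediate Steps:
O = -7
t(f) = 6 + 2*f² (t(f) = (f² + f²) + 6 = 2*f² + 6 = 6 + 2*f²)
s = 104 (s = 6 + 2*(-7)² = 6 + 2*49 = 6 + 98 = 104)
(s + 45) - 132 = (104 + 45) - 132 = 149 - 132 = 17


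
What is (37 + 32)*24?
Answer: 1656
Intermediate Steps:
(37 + 32)*24 = 69*24 = 1656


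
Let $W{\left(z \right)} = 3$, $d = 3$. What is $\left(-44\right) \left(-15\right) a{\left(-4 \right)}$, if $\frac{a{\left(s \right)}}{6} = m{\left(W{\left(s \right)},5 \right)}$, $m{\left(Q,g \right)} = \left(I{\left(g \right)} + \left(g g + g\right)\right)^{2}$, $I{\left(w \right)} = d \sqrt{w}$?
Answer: $3742200 + 712800 \sqrt{5} \approx 5.3361 \cdot 10^{6}$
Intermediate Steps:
$I{\left(w \right)} = 3 \sqrt{w}$
$m{\left(Q,g \right)} = \left(g + g^{2} + 3 \sqrt{g}\right)^{2}$ ($m{\left(Q,g \right)} = \left(3 \sqrt{g} + \left(g g + g\right)\right)^{2} = \left(3 \sqrt{g} + \left(g^{2} + g\right)\right)^{2} = \left(3 \sqrt{g} + \left(g + g^{2}\right)\right)^{2} = \left(g + g^{2} + 3 \sqrt{g}\right)^{2}$)
$a{\left(s \right)} = 6 \left(30 + 3 \sqrt{5}\right)^{2}$ ($a{\left(s \right)} = 6 \left(5 + 5^{2} + 3 \sqrt{5}\right)^{2} = 6 \left(5 + 25 + 3 \sqrt{5}\right)^{2} = 6 \left(30 + 3 \sqrt{5}\right)^{2}$)
$\left(-44\right) \left(-15\right) a{\left(-4 \right)} = \left(-44\right) \left(-15\right) \left(5670 + 1080 \sqrt{5}\right) = 660 \left(5670 + 1080 \sqrt{5}\right) = 3742200 + 712800 \sqrt{5}$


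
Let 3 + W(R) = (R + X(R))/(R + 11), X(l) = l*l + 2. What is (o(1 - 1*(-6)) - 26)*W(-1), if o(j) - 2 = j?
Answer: 238/5 ≈ 47.600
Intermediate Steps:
o(j) = 2 + j
X(l) = 2 + l² (X(l) = l² + 2 = 2 + l²)
W(R) = -3 + (2 + R + R²)/(11 + R) (W(R) = -3 + (R + (2 + R²))/(R + 11) = -3 + (2 + R + R²)/(11 + R))
(o(1 - 1*(-6)) - 26)*W(-1) = ((2 + (1 - 1*(-6))) - 26)*((-31 + (-1)² - 2*(-1))/(11 - 1)) = ((2 + (1 + 6)) - 26)*((-31 + 1 + 2)/10) = ((2 + 7) - 26)*((⅒)*(-28)) = (9 - 26)*(-14/5) = -17*(-14/5) = 238/5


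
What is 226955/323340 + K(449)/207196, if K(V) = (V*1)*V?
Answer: 82507232/49260849 ≈ 1.6749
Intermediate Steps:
K(V) = V² (K(V) = V*V = V²)
226955/323340 + K(449)/207196 = 226955/323340 + 449²/207196 = 226955*(1/323340) + 201601*(1/207196) = 45391/64668 + 201601/207196 = 82507232/49260849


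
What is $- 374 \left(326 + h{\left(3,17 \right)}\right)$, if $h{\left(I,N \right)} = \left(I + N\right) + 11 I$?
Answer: $-141746$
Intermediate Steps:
$h{\left(I,N \right)} = N + 12 I$
$- 374 \left(326 + h{\left(3,17 \right)}\right) = - 374 \left(326 + \left(17 + 12 \cdot 3\right)\right) = - 374 \left(326 + \left(17 + 36\right)\right) = - 374 \left(326 + 53\right) = \left(-374\right) 379 = -141746$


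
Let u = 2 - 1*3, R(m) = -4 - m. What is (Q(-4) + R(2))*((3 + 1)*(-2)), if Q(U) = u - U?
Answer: 24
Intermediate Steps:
u = -1 (u = 2 - 3 = -1)
Q(U) = -1 - U
(Q(-4) + R(2))*((3 + 1)*(-2)) = ((-1 - 1*(-4)) + (-4 - 1*2))*((3 + 1)*(-2)) = ((-1 + 4) + (-4 - 2))*(4*(-2)) = (3 - 6)*(-8) = -3*(-8) = 24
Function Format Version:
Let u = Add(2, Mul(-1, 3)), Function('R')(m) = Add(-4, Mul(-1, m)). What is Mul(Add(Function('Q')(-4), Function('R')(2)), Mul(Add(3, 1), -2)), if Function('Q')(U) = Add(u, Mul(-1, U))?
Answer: 24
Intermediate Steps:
u = -1 (u = Add(2, -3) = -1)
Function('Q')(U) = Add(-1, Mul(-1, U))
Mul(Add(Function('Q')(-4), Function('R')(2)), Mul(Add(3, 1), -2)) = Mul(Add(Add(-1, Mul(-1, -4)), Add(-4, Mul(-1, 2))), Mul(Add(3, 1), -2)) = Mul(Add(Add(-1, 4), Add(-4, -2)), Mul(4, -2)) = Mul(Add(3, -6), -8) = Mul(-3, -8) = 24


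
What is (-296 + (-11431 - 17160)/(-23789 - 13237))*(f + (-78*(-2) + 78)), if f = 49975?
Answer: -548839850945/37026 ≈ -1.4823e+7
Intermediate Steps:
(-296 + (-11431 - 17160)/(-23789 - 13237))*(f + (-78*(-2) + 78)) = (-296 + (-11431 - 17160)/(-23789 - 13237))*(49975 + (-78*(-2) + 78)) = (-296 - 28591/(-37026))*(49975 + (156 + 78)) = (-296 - 28591*(-1/37026))*(49975 + 234) = (-296 + 28591/37026)*50209 = -10931105/37026*50209 = -548839850945/37026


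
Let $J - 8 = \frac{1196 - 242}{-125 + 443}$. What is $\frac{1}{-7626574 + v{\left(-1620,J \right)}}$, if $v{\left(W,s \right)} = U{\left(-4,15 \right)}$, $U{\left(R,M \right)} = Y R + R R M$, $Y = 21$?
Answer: $- \frac{1}{7626418} \approx -1.3112 \cdot 10^{-7}$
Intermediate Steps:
$J = 11$ ($J = 8 + \frac{1196 - 242}{-125 + 443} = 8 + \frac{954}{318} = 8 + 954 \cdot \frac{1}{318} = 8 + 3 = 11$)
$U{\left(R,M \right)} = 21 R + M R^{2}$ ($U{\left(R,M \right)} = 21 R + R R M = 21 R + R^{2} M = 21 R + M R^{2}$)
$v{\left(W,s \right)} = 156$ ($v{\left(W,s \right)} = - 4 \left(21 + 15 \left(-4\right)\right) = - 4 \left(21 - 60\right) = \left(-4\right) \left(-39\right) = 156$)
$\frac{1}{-7626574 + v{\left(-1620,J \right)}} = \frac{1}{-7626574 + 156} = \frac{1}{-7626418} = - \frac{1}{7626418}$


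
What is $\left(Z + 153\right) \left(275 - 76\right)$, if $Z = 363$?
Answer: $102684$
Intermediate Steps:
$\left(Z + 153\right) \left(275 - 76\right) = \left(363 + 153\right) \left(275 - 76\right) = 516 \cdot 199 = 102684$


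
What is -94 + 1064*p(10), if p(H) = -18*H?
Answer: -191614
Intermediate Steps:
-94 + 1064*p(10) = -94 + 1064*(-18*10) = -94 + 1064*(-180) = -94 - 191520 = -191614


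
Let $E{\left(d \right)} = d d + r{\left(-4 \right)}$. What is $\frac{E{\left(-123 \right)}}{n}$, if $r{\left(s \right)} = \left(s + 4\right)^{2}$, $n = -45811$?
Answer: $- \frac{15129}{45811} \approx -0.33025$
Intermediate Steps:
$r{\left(s \right)} = \left(4 + s\right)^{2}$
$E{\left(d \right)} = d^{2}$ ($E{\left(d \right)} = d d + \left(4 - 4\right)^{2} = d^{2} + 0^{2} = d^{2} + 0 = d^{2}$)
$\frac{E{\left(-123 \right)}}{n} = \frac{\left(-123\right)^{2}}{-45811} = 15129 \left(- \frac{1}{45811}\right) = - \frac{15129}{45811}$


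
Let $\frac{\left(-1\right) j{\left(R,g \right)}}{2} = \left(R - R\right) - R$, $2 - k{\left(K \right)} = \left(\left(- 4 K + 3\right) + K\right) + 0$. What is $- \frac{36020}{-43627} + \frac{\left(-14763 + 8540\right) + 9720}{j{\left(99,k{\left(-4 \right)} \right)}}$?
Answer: $\frac{159695579}{8638146} \approx 18.487$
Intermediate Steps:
$k{\left(K \right)} = -1 + 3 K$ ($k{\left(K \right)} = 2 - \left(\left(\left(- 4 K + 3\right) + K\right) + 0\right) = 2 - \left(\left(\left(3 - 4 K\right) + K\right) + 0\right) = 2 - \left(\left(3 - 3 K\right) + 0\right) = 2 - \left(3 - 3 K\right) = 2 + \left(-3 + 3 K\right) = -1 + 3 K$)
$j{\left(R,g \right)} = 2 R$ ($j{\left(R,g \right)} = - 2 \left(\left(R - R\right) - R\right) = - 2 \left(0 - R\right) = - 2 \left(- R\right) = 2 R$)
$- \frac{36020}{-43627} + \frac{\left(-14763 + 8540\right) + 9720}{j{\left(99,k{\left(-4 \right)} \right)}} = - \frac{36020}{-43627} + \frac{\left(-14763 + 8540\right) + 9720}{2 \cdot 99} = \left(-36020\right) \left(- \frac{1}{43627}\right) + \frac{-6223 + 9720}{198} = \frac{36020}{43627} + 3497 \cdot \frac{1}{198} = \frac{36020}{43627} + \frac{3497}{198} = \frac{159695579}{8638146}$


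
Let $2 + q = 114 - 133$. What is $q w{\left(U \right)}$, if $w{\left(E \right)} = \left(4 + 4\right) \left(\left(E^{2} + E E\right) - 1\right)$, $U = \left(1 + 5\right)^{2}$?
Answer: $-435288$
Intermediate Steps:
$U = 36$ ($U = 6^{2} = 36$)
$w{\left(E \right)} = -8 + 16 E^{2}$ ($w{\left(E \right)} = 8 \left(\left(E^{2} + E^{2}\right) - 1\right) = 8 \left(2 E^{2} - 1\right) = 8 \left(-1 + 2 E^{2}\right) = -8 + 16 E^{2}$)
$q = -21$ ($q = -2 + \left(114 - 133\right) = -2 - 19 = -21$)
$q w{\left(U \right)} = - 21 \left(-8 + 16 \cdot 36^{2}\right) = - 21 \left(-8 + 16 \cdot 1296\right) = - 21 \left(-8 + 20736\right) = \left(-21\right) 20728 = -435288$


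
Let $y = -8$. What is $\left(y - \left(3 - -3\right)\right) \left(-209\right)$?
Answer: $2926$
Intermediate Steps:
$\left(y - \left(3 - -3\right)\right) \left(-209\right) = \left(-8 - \left(3 - -3\right)\right) \left(-209\right) = \left(-8 - \left(3 + 3\right)\right) \left(-209\right) = \left(-8 - 6\right) \left(-209\right) = \left(-14\right) \left(-209\right) = 2926$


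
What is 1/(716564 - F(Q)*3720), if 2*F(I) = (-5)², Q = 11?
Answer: 1/670064 ≈ 1.4924e-6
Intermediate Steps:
F(I) = 25/2 (F(I) = (½)*(-5)² = (½)*25 = 25/2)
1/(716564 - F(Q)*3720) = 1/(716564 - 25*3720/2) = 1/(716564 - 1*46500) = 1/(716564 - 46500) = 1/670064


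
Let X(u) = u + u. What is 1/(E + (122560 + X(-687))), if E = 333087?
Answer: 1/454273 ≈ 2.2013e-6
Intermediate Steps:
X(u) = 2*u
1/(E + (122560 + X(-687))) = 1/(333087 + (122560 + 2*(-687))) = 1/(333087 + (122560 - 1374)) = 1/(333087 + 121186) = 1/454273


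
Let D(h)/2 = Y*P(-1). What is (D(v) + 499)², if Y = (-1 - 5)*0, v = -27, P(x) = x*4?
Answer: 249001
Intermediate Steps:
P(x) = 4*x
Y = 0 (Y = -6*0 = 0)
D(h) = 0 (D(h) = 2*(0*(4*(-1))) = 2*(0*(-4)) = 2*0 = 0)
(D(v) + 499)² = (0 + 499)² = 499² = 249001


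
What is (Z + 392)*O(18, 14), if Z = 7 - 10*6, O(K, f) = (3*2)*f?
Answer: 28476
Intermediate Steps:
O(K, f) = 6*f
Z = -53 (Z = 7 - 60 = -53)
(Z + 392)*O(18, 14) = (-53 + 392)*(6*14) = 339*84 = 28476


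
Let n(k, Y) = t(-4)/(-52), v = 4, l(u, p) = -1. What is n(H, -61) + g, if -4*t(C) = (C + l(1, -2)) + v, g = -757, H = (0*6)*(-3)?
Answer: -157457/208 ≈ -757.00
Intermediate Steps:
H = 0 (H = 0*(-3) = 0)
t(C) = -¾ - C/4 (t(C) = -((C - 1) + 4)/4 = -((-1 + C) + 4)/4 = -(3 + C)/4 = -¾ - C/4)
n(k, Y) = -1/208 (n(k, Y) = (-¾ - ¼*(-4))/(-52) = (-¾ + 1)*(-1/52) = (¼)*(-1/52) = -1/208)
n(H, -61) + g = -1/208 - 757 = -157457/208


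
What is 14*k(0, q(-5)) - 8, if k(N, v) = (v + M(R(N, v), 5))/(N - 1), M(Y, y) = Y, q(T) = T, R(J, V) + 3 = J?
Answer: 104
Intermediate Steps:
R(J, V) = -3 + J
k(N, v) = (-3 + N + v)/(-1 + N) (k(N, v) = (v + (-3 + N))/(N - 1) = (-3 + N + v)/(-1 + N))
14*k(0, q(-5)) - 8 = 14*((-3 + 0 - 5)/(-1 + 0)) - 8 = 14*(-8/(-1)) - 8 = 14*(-1*(-8)) - 8 = 14*8 - 8 = 112 - 8 = 104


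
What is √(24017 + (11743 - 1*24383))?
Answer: √11377 ≈ 106.66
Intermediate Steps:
√(24017 + (11743 - 1*24383)) = √(24017 + (11743 - 24383)) = √(24017 - 12640) = √11377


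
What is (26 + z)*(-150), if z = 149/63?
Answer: -89350/21 ≈ -4254.8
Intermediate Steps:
z = 149/63 (z = 149*(1/63) = 149/63 ≈ 2.3651)
(26 + z)*(-150) = (26 + 149/63)*(-150) = (1787/63)*(-150) = -89350/21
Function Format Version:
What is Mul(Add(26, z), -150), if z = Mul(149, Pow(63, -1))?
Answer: Rational(-89350, 21) ≈ -4254.8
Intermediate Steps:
z = Rational(149, 63) (z = Mul(149, Rational(1, 63)) = Rational(149, 63) ≈ 2.3651)
Mul(Add(26, z), -150) = Mul(Add(26, Rational(149, 63)), -150) = Mul(Rational(1787, 63), -150) = Rational(-89350, 21)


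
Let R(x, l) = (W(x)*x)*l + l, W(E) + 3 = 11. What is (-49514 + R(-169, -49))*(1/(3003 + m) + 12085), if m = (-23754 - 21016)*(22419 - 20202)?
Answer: 20013014650208890/99252087 ≈ 2.0164e+8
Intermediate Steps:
m = -99255090 (m = -44770*2217 = -99255090)
W(E) = 8 (W(E) = -3 + 11 = 8)
R(x, l) = l + 8*l*x (R(x, l) = (8*x)*l + l = 8*l*x + l = l + 8*l*x)
(-49514 + R(-169, -49))*(1/(3003 + m) + 12085) = (-49514 - 49*(1 + 8*(-169)))*(1/(3003 - 99255090) + 12085) = (-49514 - 49*(1 - 1352))*(1/(-99252087) + 12085) = (-49514 - 49*(-1351))*(-1/99252087 + 12085) = (-49514 + 66199)*(1199461471394/99252087) = 16685*(1199461471394/99252087) = 20013014650208890/99252087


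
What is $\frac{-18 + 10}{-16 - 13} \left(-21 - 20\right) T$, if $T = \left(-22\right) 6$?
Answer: $\frac{43296}{29} \approx 1493.0$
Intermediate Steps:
$T = -132$
$\frac{-18 + 10}{-16 - 13} \left(-21 - 20\right) T = \frac{-18 + 10}{-16 - 13} \left(-21 - 20\right) \left(-132\right) = - \frac{8}{-29} \left(-41\right) \left(-132\right) = \left(-8\right) \left(- \frac{1}{29}\right) \left(-41\right) \left(-132\right) = \frac{8}{29} \left(-41\right) \left(-132\right) = \left(- \frac{328}{29}\right) \left(-132\right) = \frac{43296}{29}$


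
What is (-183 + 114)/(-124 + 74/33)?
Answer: 2277/4018 ≈ 0.56670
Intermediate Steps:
(-183 + 114)/(-124 + 74/33) = -69/(-124 + 74*(1/33)) = -69/(-124 + 74/33) = -69/(-4018/33) = -69*(-33/4018) = 2277/4018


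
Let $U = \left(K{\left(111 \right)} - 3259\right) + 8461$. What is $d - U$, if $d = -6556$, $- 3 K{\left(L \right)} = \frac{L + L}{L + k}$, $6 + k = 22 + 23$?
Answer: $- \frac{881813}{75} \approx -11758.0$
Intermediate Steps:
$k = 39$ ($k = -6 + \left(22 + 23\right) = -6 + 45 = 39$)
$K{\left(L \right)} = - \frac{2 L}{3 \left(39 + L\right)}$ ($K{\left(L \right)} = - \frac{\left(L + L\right) \frac{1}{L + 39}}{3} = - \frac{2 L \frac{1}{39 + L}}{3} = - \frac{2 L}{3 \left(39 + L\right)}$)
$U = \frac{390113}{75}$ ($U = \left(\left(-2\right) 111 \frac{1}{117 + 3 \cdot 111} - 3259\right) + 8461 = \left(\left(-2\right) 111 \frac{1}{117 + 333} - 3259\right) + 8461 = \left(\left(-2\right) 111 \cdot \frac{1}{450} - 3259\right) + 8461 = \left(- \frac{37}{75} - 3259\right) + 8461 = - \frac{244462}{75} + 8461 = \frac{390113}{75} \approx 5201.5$)
$d - U = -6556 - \frac{390113}{75} = - \frac{881813}{75}$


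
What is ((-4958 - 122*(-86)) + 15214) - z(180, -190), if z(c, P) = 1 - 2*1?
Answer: 20749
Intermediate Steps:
z(c, P) = -1 (z(c, P) = 1 - 2 = -1)
((-4958 - 122*(-86)) + 15214) - z(180, -190) = ((-4958 - 122*(-86)) + 15214) - 1*(-1) = ((-4958 + 10492) + 15214) + 1 = (5534 + 15214) + 1 = 20748 + 1 = 20749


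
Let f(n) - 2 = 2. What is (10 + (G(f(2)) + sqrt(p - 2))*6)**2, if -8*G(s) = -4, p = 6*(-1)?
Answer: -119 + 312*I*sqrt(2) ≈ -119.0 + 441.23*I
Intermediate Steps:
p = -6
f(n) = 4 (f(n) = 2 + 2 = 4)
G(s) = 1/2 (G(s) = -1/8*(-4) = 1/2)
(10 + (G(f(2)) + sqrt(p - 2))*6)**2 = (10 + (1/2 + sqrt(-6 - 2))*6)**2 = (10 + (1/2 + sqrt(-8))*6)**2 = (10 + (1/2 + 2*I*sqrt(2))*6)**2 = (10 + (3 + 12*I*sqrt(2)))**2 = (13 + 12*I*sqrt(2))**2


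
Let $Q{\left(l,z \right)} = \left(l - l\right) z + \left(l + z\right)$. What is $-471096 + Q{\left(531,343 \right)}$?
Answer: $-470222$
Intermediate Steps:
$Q{\left(l,z \right)} = l + z$ ($Q{\left(l,z \right)} = 0 z + \left(l + z\right) = 0 + \left(l + z\right) = l + z$)
$-471096 + Q{\left(531,343 \right)} = -471096 + \left(531 + 343\right) = -471096 + 874 = -470222$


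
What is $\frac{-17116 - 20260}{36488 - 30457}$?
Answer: $- \frac{37376}{6031} \approx -6.1973$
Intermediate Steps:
$\frac{-17116 - 20260}{36488 - 30457} = - \frac{37376}{6031}$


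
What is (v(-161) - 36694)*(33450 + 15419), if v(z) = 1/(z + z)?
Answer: -577410154561/322 ≈ -1.7932e+9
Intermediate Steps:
v(z) = 1/(2*z)
(v(-161) - 36694)*(33450 + 15419) = ((1/2)/(-161) - 36694)*(33450 + 15419) = ((1/2)*(-1/161) - 36694)*48869 = (-1/322 - 36694)*48869 = -11815469/322*48869 = -577410154561/322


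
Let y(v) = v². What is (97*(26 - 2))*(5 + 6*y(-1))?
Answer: 25608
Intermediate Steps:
(97*(26 - 2))*(5 + 6*y(-1)) = (97*(26 - 2))*(5 + 6*(-1)²) = (97*24)*(5 + 6*1) = 2328*(5 + 6) = 2328*11 = 25608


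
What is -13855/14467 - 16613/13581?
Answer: -25206178/11557431 ≈ -2.1810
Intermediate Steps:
-13855/14467 - 16613/13581 = -13855*1/14467 - 16613*1/13581 = -815/851 - 16613/13581 = -25206178/11557431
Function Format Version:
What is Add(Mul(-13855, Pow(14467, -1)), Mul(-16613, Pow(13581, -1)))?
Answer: Rational(-25206178, 11557431) ≈ -2.1810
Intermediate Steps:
Add(Mul(-13855, Pow(14467, -1)), Mul(-16613, Pow(13581, -1))) = Add(Mul(-13855, Rational(1, 14467)), Mul(-16613, Rational(1, 13581))) = Add(Rational(-815, 851), Rational(-16613, 13581)) = Rational(-25206178, 11557431)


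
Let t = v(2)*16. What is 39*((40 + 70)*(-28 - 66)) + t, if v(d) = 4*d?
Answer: -403132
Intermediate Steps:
t = 128 (t = (4*2)*16 = 8*16 = 128)
39*((40 + 70)*(-28 - 66)) + t = 39*((40 + 70)*(-28 - 66)) + 128 = 39*(110*(-94)) + 128 = 39*(-10340) + 128 = -403260 + 128 = -403132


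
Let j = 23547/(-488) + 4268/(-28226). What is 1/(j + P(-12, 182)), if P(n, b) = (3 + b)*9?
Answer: 626104/1012157687 ≈ 0.00061858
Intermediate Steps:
P(n, b) = 27 + 9*b
j = -30305473/626104 (j = 23547*(-1/488) + 4268*(-1/28226) = -23547/488 - 194/1283 = -30305473/626104 ≈ -48.403)
1/(j + P(-12, 182)) = 1/(-30305473/626104 + (27 + 9*182)) = 1/(-30305473/626104 + (27 + 1638)) = 1/(-30305473/626104 + 1665) = 1/(1012157687/626104) = 626104/1012157687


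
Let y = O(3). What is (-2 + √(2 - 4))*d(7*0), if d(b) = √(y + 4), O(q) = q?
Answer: √7*(-2 + I*√2) ≈ -5.2915 + 3.7417*I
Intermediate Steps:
y = 3
d(b) = √7 (d(b) = √(3 + 4) = √7)
(-2 + √(2 - 4))*d(7*0) = (-2 + √(2 - 4))*√7 = (-2 + √(-2))*√7 = (-2 + I*√2)*√7 = √7*(-2 + I*√2)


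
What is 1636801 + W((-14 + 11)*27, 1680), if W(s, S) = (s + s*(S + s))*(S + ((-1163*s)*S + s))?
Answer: -20510836377599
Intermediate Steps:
W(s, S) = (s + s*(S + s))*(S + s - 1163*S*s) (W(s, S) = (s + s*(S + s))*(S + (-1163*S*s + s)) = (s + s*(S + s))*(S + (s - 1163*S*s)) = (s + s*(S + s))*(S + s - 1163*S*s))
1636801 + W((-14 + 11)*27, 1680) = 1636801 + ((-14 + 11)*27)*(1680 + (-14 + 11)*27 + 1680² + ((-14 + 11)*27)² - 1163*1680*((-14 + 11)*27)² - 1163*(-14 + 11)*27*1680² - 1161*1680*(-14 + 11)*27) = 1636801 + (-3*27)*(1680 - 3*27 + 2822400 + (-3*27)² - 1163*1680*(-3*27)² - 1163*(-3*27)*2822400 - 1161*1680*(-3*27)) = 1636801 - 81*(1680 - 81 + 2822400 + (-81)² - 1163*1680*(-81)² - 1163*(-81)*2822400 - 1161*1680*(-81)) = 1636801 - 81*(1680 - 81 + 2822400 + 6561 - 1163*1680*6561 + 265878547200 + 157988880) = 1636801 - 81*(1680 - 81 + 2822400 + 6561 - 12819144240 + 265878547200 + 157988880) = 1636801 - 81*253220222400 = 1636801 - 20510838014400 = -20510836377599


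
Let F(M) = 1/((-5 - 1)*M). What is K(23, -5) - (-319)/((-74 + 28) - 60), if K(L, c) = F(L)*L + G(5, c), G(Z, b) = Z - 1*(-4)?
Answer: 926/159 ≈ 5.8239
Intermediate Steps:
F(M) = -1/(6*M) (F(M) = 1/((-6)*M) = -1/(6*M))
G(Z, b) = 4 + Z (G(Z, b) = Z + 4 = 4 + Z)
K(L, c) = 53/6 (K(L, c) = (-1/(6*L))*L + (4 + 5) = -⅙ + 9 = 53/6)
K(23, -5) - (-319)/((-74 + 28) - 60) = 53/6 - (-319)/((-74 + 28) - 60) = 53/6 - (-319)/(-46 - 60) = 53/6 - (-319)/(-106) = 53/6 - (-319)*(-1)/106 = 53/6 - 1*319/106 = 53/6 - 319/106 = 926/159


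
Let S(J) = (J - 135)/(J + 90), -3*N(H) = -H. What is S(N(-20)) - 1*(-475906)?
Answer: 4759043/10 ≈ 4.7590e+5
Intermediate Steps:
N(H) = H/3 (N(H) = -(-1)*H/3 = H/3)
S(J) = (-135 + J)/(90 + J)
S(N(-20)) - 1*(-475906) = (-135 + (1/3)*(-20))/(90 + (1/3)*(-20)) - 1*(-475906) = (-135 - 20/3)/(90 - 20/3) + 475906 = -425/3/(250/3) + 475906 = (3/250)*(-425/3) + 475906 = -17/10 + 475906 = 4759043/10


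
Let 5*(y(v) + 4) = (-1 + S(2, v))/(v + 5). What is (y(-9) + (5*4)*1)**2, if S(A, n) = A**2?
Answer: 100489/400 ≈ 251.22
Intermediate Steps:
y(v) = -4 + 3/(5*(5 + v)) (y(v) = -4 + ((-1 + 2**2)/(v + 5))/5 = -4 + ((-1 + 4)/(5 + v))/5 = -4 + (3/(5 + v))/5 = -4 + 3/(5*(5 + v)))
(y(-9) + (5*4)*1)**2 = ((-97 - 20*(-9))/(5*(5 - 9)) + (5*4)*1)**2 = ((1/5)*(-97 + 180)/(-4) + 20*1)**2 = ((1/5)*(-1/4)*83 + 20)**2 = (-83/20 + 20)**2 = (317/20)**2 = 100489/400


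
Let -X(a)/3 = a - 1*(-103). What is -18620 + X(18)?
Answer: -18983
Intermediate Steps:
X(a) = -309 - 3*a (X(a) = -3*(a - 1*(-103)) = -3*(a + 103) = -3*(103 + a) = -309 - 3*a)
-18620 + X(18) = -18620 + (-309 - 3*18) = -18620 + (-309 - 54) = -18620 - 363 = -18983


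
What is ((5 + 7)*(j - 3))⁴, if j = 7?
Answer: 5308416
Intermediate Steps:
((5 + 7)*(j - 3))⁴ = ((5 + 7)*(7 - 3))⁴ = (12*4)⁴ = 48⁴ = 5308416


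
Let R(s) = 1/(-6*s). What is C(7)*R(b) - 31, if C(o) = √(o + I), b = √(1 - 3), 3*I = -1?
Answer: -31 + I*√30/18 ≈ -31.0 + 0.30429*I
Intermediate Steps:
I = -⅓ (I = (⅓)*(-1) = -⅓ ≈ -0.33333)
b = I*√2 (b = √(-2) = I*√2 ≈ 1.4142*I)
R(s) = -1/(6*s)
C(o) = √(-⅓ + o) (C(o) = √(o - ⅓) = √(-⅓ + o))
C(7)*R(b) - 31 = (√(-3 + 9*7)/3)*(-(-I*√2/2)/6) - 31 = (√(-3 + 63)/3)*(-(-1)*I*√2/12) - 31 = (√60/3)*(I*√2/12) - 31 = ((2*√15)/3)*(I*√2/12) - 31 = (2*√15/3)*(I*√2/12) - 31 = I*√30/18 - 31 = -31 + I*√30/18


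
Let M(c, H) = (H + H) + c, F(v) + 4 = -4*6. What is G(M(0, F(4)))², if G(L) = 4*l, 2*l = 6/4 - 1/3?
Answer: 49/9 ≈ 5.4444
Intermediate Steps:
F(v) = -28 (F(v) = -4 - 4*6 = -4 - 24 = -28)
l = 7/12 (l = (6/4 - 1/3)/2 = (6*(¼) - 1*⅓)/2 = (3/2 - ⅓)/2 = (½)*(7/6) = 7/12 ≈ 0.58333)
M(c, H) = c + 2*H (M(c, H) = 2*H + c = c + 2*H)
G(L) = 7/3 (G(L) = 4*(7/12) = 7/3)
G(M(0, F(4)))² = (7/3)² = 49/9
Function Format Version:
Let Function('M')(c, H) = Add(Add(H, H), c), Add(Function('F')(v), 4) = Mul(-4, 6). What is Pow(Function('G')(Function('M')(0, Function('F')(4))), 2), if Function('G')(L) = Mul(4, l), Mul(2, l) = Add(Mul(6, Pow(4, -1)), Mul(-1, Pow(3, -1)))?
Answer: Rational(49, 9) ≈ 5.4444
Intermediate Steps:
Function('F')(v) = -28 (Function('F')(v) = Add(-4, Mul(-4, 6)) = Add(-4, -24) = -28)
l = Rational(7, 12) (l = Mul(Rational(1, 2), Add(Mul(6, Pow(4, -1)), Mul(-1, Pow(3, -1)))) = Mul(Rational(1, 2), Add(Mul(6, Rational(1, 4)), Mul(-1, Rational(1, 3)))) = Mul(Rational(1, 2), Add(Rational(3, 2), Rational(-1, 3))) = Mul(Rational(1, 2), Rational(7, 6)) = Rational(7, 12) ≈ 0.58333)
Function('M')(c, H) = Add(c, Mul(2, H)) (Function('M')(c, H) = Add(Mul(2, H), c) = Add(c, Mul(2, H)))
Function('G')(L) = Rational(7, 3) (Function('G')(L) = Mul(4, Rational(7, 12)) = Rational(7, 3))
Pow(Function('G')(Function('M')(0, Function('F')(4))), 2) = Pow(Rational(7, 3), 2) = Rational(49, 9)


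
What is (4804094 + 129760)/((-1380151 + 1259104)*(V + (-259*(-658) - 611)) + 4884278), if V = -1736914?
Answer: 4933854/189698001119 ≈ 2.6009e-5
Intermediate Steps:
(4804094 + 129760)/((-1380151 + 1259104)*(V + (-259*(-658) - 611)) + 4884278) = (4804094 + 129760)/((-1380151 + 1259104)*(-1736914 + (-259*(-658) - 611)) + 4884278) = 4933854/(-121047*(-1736914 + (170422 - 611)) + 4884278) = 4933854/(-121047*(-1736914 + 169811) + 4884278) = 4933854/(-121047*(-1567103) + 4884278) = 4933854/(189693116841 + 4884278) = 4933854/189698001119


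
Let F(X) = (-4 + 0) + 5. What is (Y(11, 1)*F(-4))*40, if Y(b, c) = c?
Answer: 40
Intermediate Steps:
F(X) = 1 (F(X) = -4 + 5 = 1)
(Y(11, 1)*F(-4))*40 = (1*1)*40 = 1*40 = 40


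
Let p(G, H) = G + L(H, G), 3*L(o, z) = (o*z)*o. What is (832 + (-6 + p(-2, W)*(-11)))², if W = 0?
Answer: 719104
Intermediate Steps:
L(o, z) = z*o²/3 (L(o, z) = ((o*z)*o)/3 = (z*o²)/3 = z*o²/3)
p(G, H) = G + G*H²/3
(832 + (-6 + p(-2, W)*(-11)))² = (832 + (-6 + ((⅓)*(-2)*(3 + 0²))*(-11)))² = (832 + (-6 + ((⅓)*(-2)*(3 + 0))*(-11)))² = (832 + (-6 + ((⅓)*(-2)*3)*(-11)))² = (832 + (-6 - 2*(-11)))² = (832 + (-6 + 22))² = (832 + 16)² = 848² = 719104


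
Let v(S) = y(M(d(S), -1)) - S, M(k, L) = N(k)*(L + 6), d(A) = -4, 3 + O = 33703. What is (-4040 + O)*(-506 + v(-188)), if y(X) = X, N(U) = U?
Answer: -10025080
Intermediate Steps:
O = 33700 (O = -3 + 33703 = 33700)
M(k, L) = k*(6 + L) (M(k, L) = k*(L + 6) = k*(6 + L))
v(S) = -20 - S (v(S) = -4*(6 - 1) - S = -4*5 - S = -20 - S)
(-4040 + O)*(-506 + v(-188)) = (-4040 + 33700)*(-506 + (-20 - 1*(-188))) = 29660*(-506 + (-20 + 188)) = 29660*(-506 + 168) = 29660*(-338) = -10025080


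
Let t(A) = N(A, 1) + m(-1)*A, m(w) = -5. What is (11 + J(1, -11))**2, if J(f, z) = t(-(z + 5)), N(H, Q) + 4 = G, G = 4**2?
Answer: 49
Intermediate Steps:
G = 16
N(H, Q) = 12 (N(H, Q) = -4 + 16 = 12)
t(A) = 12 - 5*A
J(f, z) = 37 + 5*z (J(f, z) = 12 - (-5)*(z + 5) = 12 - (-5)*(5 + z) = 12 - 5*(-5 - z) = 12 + (25 + 5*z) = 37 + 5*z)
(11 + J(1, -11))**2 = (11 + (37 + 5*(-11)))**2 = (11 + (37 - 55))**2 = (11 - 18)**2 = (-7)**2 = 49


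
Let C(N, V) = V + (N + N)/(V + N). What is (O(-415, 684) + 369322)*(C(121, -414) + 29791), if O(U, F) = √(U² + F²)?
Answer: 3178835335518/293 + 8607219*√640081/293 ≈ 1.0873e+10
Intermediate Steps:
O(U, F) = √(F² + U²)
C(N, V) = V + 2*N/(N + V) (C(N, V) = V + (2*N)/(N + V) = V + 2*N/(N + V))
(O(-415, 684) + 369322)*(C(121, -414) + 29791) = (√(684² + (-415)²) + 369322)*(((-414)² + 2*121 + 121*(-414))/(121 - 414) + 29791) = (√(467856 + 172225) + 369322)*((171396 + 242 - 50094)/(-293) + 29791) = (√640081 + 369322)*(-1/293*121544 + 29791) = (369322 + √640081)*(-121544/293 + 29791) = (369322 + √640081)*(8607219/293) = 3178835335518/293 + 8607219*√640081/293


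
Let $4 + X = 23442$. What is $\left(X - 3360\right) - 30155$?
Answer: $-10077$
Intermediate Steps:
$X = 23438$ ($X = -4 + 23442 = 23438$)
$\left(X - 3360\right) - 30155 = \left(23438 - 3360\right) - 30155 = 20078 - 30155 = -10077$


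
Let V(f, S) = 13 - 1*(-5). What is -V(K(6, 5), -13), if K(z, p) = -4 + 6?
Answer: -18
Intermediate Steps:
K(z, p) = 2
V(f, S) = 18 (V(f, S) = 13 + 5 = 18)
-V(K(6, 5), -13) = -1*18 = -18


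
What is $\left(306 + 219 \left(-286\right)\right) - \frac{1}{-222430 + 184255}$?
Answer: $- \frac{2379371399}{38175} \approx -62328.0$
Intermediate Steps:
$\left(306 + 219 \left(-286\right)\right) - \frac{1}{-222430 + 184255} = \left(306 - 62634\right) - \frac{1}{-38175} = -62328 - - \frac{1}{38175} = -62328 + \frac{1}{38175} = - \frac{2379371399}{38175}$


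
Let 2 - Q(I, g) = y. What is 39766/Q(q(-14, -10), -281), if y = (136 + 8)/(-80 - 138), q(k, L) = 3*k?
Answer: 2167247/145 ≈ 14947.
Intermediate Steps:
y = -72/109 (y = 144/(-218) = 144*(-1/218) = -72/109 ≈ -0.66055)
Q(I, g) = 290/109 (Q(I, g) = 2 - 1*(-72/109) = 2 + 72/109 = 290/109)
39766/Q(q(-14, -10), -281) = 39766/(290/109) = 39766*(109/290) = 2167247/145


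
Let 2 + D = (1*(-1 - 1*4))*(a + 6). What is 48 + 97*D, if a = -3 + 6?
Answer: -4511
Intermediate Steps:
a = 3
D = -47 (D = -2 + (1*(-1 - 1*4))*(3 + 6) = -2 + (1*(-1 - 4))*9 = -2 + (1*(-5))*9 = -2 - 5*9 = -2 - 45 = -47)
48 + 97*D = 48 + 97*(-47) = 48 - 4559 = -4511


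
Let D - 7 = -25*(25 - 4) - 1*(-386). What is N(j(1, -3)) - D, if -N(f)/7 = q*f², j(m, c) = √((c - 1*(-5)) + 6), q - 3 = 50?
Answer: -2836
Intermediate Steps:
q = 53 (q = 3 + 50 = 53)
j(m, c) = √(11 + c) (j(m, c) = √((c + 5) + 6) = √((5 + c) + 6) = √(11 + c))
N(f) = -371*f²
D = -132 (D = 7 + (-25*(25 - 4) - 1*(-386)) = 7 + (-25*21 + 386) = 7 + (-525 + 386) = 7 - 139 = -132)
N(j(1, -3)) - D = -371*(√(11 - 3))² - 1*(-132) = -371*(√8)² + 132 = -371*(2*√2)² + 132 = -371*8 + 132 = -2968 + 132 = -2836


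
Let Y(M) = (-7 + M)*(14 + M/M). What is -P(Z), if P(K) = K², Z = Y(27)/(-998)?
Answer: -22500/249001 ≈ -0.090361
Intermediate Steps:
Y(M) = -105 + 15*M (Y(M) = (-7 + M)*(14 + 1) = (-7 + M)*15 = -105 + 15*M)
Z = -150/499 (Z = (-105 + 15*27)/(-998) = (-105 + 405)*(-1/998) = 300*(-1/998) = -150/499 ≈ -0.30060)
-P(Z) = -(-150/499)² = -1*22500/249001 = -22500/249001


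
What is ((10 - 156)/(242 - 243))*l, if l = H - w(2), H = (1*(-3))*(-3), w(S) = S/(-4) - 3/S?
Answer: 1606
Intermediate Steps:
w(S) = -3/S - S/4 (w(S) = S*(-¼) - 3/S = -S/4 - 3/S = -3/S - S/4)
H = 9 (H = -3*(-3) = 9)
l = 11 (l = 9 - (-3/2 - ¼*2) = 9 - (-3*½ - ½) = 9 - (-3/2 - ½) = 9 - 1*(-2) = 9 + 2 = 11)
((10 - 156)/(242 - 243))*l = ((10 - 156)/(242 - 243))*11 = -146/(-1)*11 = -146*(-1)*11 = 146*11 = 1606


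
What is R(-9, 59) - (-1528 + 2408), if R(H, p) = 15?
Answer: -865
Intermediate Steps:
R(-9, 59) - (-1528 + 2408) = 15 - (-1528 + 2408) = 15 - 1*880 = 15 - 880 = -865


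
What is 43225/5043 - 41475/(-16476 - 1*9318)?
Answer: 147122675/14453238 ≈ 10.179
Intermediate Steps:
43225/5043 - 41475/(-16476 - 1*9318) = 43225*(1/5043) - 41475/(-16476 - 9318) = 43225/5043 - 41475/(-25794) = 43225/5043 - 41475*(-1/25794) = 43225/5043 + 13825/8598 = 147122675/14453238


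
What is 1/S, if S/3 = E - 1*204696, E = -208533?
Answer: -1/1239687 ≈ -8.0666e-7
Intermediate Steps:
S = -1239687 (S = 3*(-208533 - 1*204696) = 3*(-208533 - 204696) = 3*(-413229) = -1239687)
1/S = 1/(-1239687) = -1/1239687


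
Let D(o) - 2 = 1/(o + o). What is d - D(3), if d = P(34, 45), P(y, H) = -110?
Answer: -673/6 ≈ -112.17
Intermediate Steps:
d = -110
D(o) = 2 + 1/(2*o) (D(o) = 2 + 1/(o + o) = 2 + 1/(2*o))
d - D(3) = -110 - (2 + (1/2)/3) = -110 - (2 + (1/2)*(1/3)) = -110 - (2 + 1/6) = -110 - 1*13/6 = -110 - 13/6 = -673/6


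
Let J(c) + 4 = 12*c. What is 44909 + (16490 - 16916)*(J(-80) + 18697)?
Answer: -7509349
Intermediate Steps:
J(c) = -4 + 12*c
44909 + (16490 - 16916)*(J(-80) + 18697) = 44909 + (16490 - 16916)*((-4 + 12*(-80)) + 18697) = 44909 - 426*((-4 - 960) + 18697) = 44909 - 426*(-964 + 18697) = 44909 - 426*17733 = 44909 - 7554258 = -7509349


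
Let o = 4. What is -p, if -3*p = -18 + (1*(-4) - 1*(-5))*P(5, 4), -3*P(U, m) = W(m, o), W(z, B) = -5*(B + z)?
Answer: -14/9 ≈ -1.5556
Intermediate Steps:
W(z, B) = -5*B - 5*z
P(U, m) = 20/3 + 5*m/3 (P(U, m) = -(-5*4 - 5*m)/3 = -(-20 - 5*m)/3 = 20/3 + 5*m/3)
p = 14/9 (p = -(-18 + (1*(-4) - 1*(-5))*(20/3 + (5/3)*4))/3 = -(-18 + (-4 + 5)*(20/3 + 20/3))/3 = -(-18 + 1*(40/3))/3 = -(-18 + 40/3)/3 = -⅓*(-14/3) = 14/9 ≈ 1.5556)
-p = -1*14/9 = -14/9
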